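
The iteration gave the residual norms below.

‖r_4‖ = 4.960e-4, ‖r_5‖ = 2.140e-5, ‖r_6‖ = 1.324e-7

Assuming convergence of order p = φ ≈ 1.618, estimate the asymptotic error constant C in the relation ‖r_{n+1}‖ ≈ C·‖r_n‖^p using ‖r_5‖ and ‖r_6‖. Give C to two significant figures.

4.8

C ≈ ‖r_6‖ / ‖r_5‖^1.618
  = 1.324e-7 / (2.140e-5)^1.618
  = 1.324e-7 / 2.78362e-08 ≈ 4.7564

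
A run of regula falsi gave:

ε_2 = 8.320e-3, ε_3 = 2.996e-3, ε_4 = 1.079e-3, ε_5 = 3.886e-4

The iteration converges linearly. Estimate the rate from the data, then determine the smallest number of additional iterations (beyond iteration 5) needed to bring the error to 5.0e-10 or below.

Rate ρ ≈ ε_5/ε_4 = 3.886e-4/1.079e-3 = 0.3601.
After j more steps, ε_{5+j} ≈ 3.886e-4·ρ^j; need ρ^j ≤ 5.0e-10/3.886e-4 = 1.28667e-06.
j ≥ ln(1.28667e-06)/ln(0.3601) = -13.5635/-1.02137 = 13.280.
So 14 more iterations are needed.

14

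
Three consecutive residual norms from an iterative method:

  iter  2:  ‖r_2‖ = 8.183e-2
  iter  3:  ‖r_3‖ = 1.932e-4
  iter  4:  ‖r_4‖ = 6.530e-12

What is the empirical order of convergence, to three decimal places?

p ≈ ln(‖r_4‖/‖r_3‖) / ln(‖r_3‖/‖r_2‖)
  = ln(6.530e-12/1.932e-4) / ln(1.932e-4/8.183e-2)
  = ln(3.37992e-08) / ln(0.00236099)
  = -17.202829 / -6.048674 ≈ 2.844066

2.844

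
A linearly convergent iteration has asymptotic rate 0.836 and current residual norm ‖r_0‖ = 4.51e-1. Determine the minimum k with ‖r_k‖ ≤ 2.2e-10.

120

After k steps, ‖r_k‖ ≈ 4.51e-1·0.836^k.
Need 0.836^k ≤ 2.2e-10/4.51e-1 = 4.87805e-10.
k ≥ ln(4.87805e-10)/ln(0.836) = -21.4411/-0.17913 = 119.696.
Smallest integer k = 120.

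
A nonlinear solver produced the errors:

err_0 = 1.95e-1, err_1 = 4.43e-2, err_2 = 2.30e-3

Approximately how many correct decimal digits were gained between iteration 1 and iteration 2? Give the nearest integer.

Digits gained ≈ log₁₀(err_1/err_2) = log₁₀(4.43e-2/2.30e-3) = log₁₀(19.2609) ≈ 1.285.

1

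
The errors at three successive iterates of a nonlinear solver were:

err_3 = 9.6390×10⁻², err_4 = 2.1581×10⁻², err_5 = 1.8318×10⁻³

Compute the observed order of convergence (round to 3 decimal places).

1.648

p ≈ ln(err_5/err_4) / ln(err_4/err_3)
  = ln(1.8318×10⁻³/2.1581×10⁻²) / ln(2.1581×10⁻²/9.6390×10⁻²)
  = ln(0.0848802) / ln(0.223893)
  = -2.466514 / -1.496587 ≈ 1.648093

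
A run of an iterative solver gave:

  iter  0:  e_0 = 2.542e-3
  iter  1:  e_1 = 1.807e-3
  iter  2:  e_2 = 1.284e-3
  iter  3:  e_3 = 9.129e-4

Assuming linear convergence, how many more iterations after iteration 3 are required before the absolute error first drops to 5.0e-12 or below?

Rate ρ ≈ e_3/e_2 = 9.129e-4/1.284e-3 = 0.7110.
After j more steps, e_{3+j} ≈ 9.129e-4·ρ^j; need ρ^j ≤ 5.0e-12/9.129e-4 = 5.47705e-09.
j ≥ ln(5.47705e-09)/ln(0.7110) = -19.0227/-0.34108 = 55.772.
So 56 more iterations are needed.

56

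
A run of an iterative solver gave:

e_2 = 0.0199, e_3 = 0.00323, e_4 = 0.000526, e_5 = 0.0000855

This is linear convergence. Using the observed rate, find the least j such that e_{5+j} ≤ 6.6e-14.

12

Rate ρ ≈ e_5/e_4 = 0.0000855/0.000526 = 0.1625.
After j more steps, e_{5+j} ≈ 0.0000855·ρ^j; need ρ^j ≤ 6.6e-14/0.0000855 = 7.7193e-10.
j ≥ ln(7.7193e-10)/ln(0.1625) = -20.9821/-1.81708 = 11.547.
So 12 more iterations are needed.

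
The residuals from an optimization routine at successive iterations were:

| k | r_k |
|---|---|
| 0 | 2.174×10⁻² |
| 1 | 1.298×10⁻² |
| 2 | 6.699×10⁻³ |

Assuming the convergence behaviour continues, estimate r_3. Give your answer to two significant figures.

First estimate the order: p ≈ ln(r_2/r_1) / ln(r_1/r_0) = ln(6.699×10⁻³/1.298×10⁻²)/ln(1.298×10⁻²/2.174×10⁻²) = ln(0.516102)/ln(0.597056) ≈ 1.2825.
Then r_3 ≈ r_2·(r_2/r_1)^p = 6.699×10⁻³·(0.516102)^1.2825 = 6.699×10⁻³·0.428138 ≈ 0.002868.

2.9e-3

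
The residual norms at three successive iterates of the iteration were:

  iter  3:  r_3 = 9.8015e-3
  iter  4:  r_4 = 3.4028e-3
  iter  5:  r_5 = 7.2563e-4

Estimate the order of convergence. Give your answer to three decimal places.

1.461

p ≈ ln(r_5/r_4) / ln(r_4/r_3)
  = ln(7.2563e-4/3.4028e-3) / ln(3.4028e-3/9.8015e-3)
  = ln(0.213245) / ln(0.347171)
  = -1.545314 / -1.057938 ≈ 1.460685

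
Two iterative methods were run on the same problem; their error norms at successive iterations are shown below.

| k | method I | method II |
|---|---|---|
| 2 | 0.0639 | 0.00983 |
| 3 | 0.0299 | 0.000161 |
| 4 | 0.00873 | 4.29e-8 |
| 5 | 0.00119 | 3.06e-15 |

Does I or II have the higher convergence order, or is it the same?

II

Method I: p ≈ ln(0.00119/0.00873)/ln(0.00873/0.0299) ≈ 1.62.
Method II: p ≈ ln(3.06e-15/4.29e-8)/ln(4.29e-8/0.000161) ≈ 2.00.
Method II has the higher order (≈2.0 vs ≈1.6).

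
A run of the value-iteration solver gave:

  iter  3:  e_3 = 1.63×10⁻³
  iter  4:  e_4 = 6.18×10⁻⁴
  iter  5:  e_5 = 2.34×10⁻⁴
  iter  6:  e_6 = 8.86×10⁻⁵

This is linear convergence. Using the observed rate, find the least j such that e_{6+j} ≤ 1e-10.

Rate ρ ≈ e_6/e_5 = 8.86×10⁻⁵/2.34×10⁻⁴ = 0.3786.
After j more steps, e_{6+j} ≈ 8.86×10⁻⁵·ρ^j; need ρ^j ≤ 1e-10/8.86×10⁻⁵ = 1.12867e-06.
j ≥ ln(1.12867e-06)/ln(0.3786) = -13.6945/-0.97128 = 14.099.
So 15 more iterations are needed.

15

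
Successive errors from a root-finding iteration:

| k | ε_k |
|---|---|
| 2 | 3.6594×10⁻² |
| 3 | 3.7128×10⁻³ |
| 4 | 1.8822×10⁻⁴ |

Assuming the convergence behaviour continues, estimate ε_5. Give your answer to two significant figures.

First estimate the order: p ≈ ln(ε_4/ε_3) / ln(ε_3/ε_2) = ln(1.8822×10⁻⁴/3.7128×10⁻³)/ln(3.7128×10⁻³/3.6594×10⁻²) = ln(0.0506949)/ln(0.101459) ≈ 1.3032.
Then ε_5 ≈ ε_4·(ε_4/ε_3)^p = 1.8822×10⁻⁴·(0.0506949)^1.3032 = 1.8822×10⁻⁴·0.0205262 ≈ 3.863e-06.

3.9e-6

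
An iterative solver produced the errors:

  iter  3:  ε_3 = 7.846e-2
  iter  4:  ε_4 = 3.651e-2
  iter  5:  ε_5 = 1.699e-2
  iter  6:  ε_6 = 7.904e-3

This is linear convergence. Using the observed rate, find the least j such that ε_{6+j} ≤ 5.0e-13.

31

Rate ρ ≈ ε_6/ε_5 = 7.904e-3/1.699e-2 = 0.4652.
After j more steps, ε_{6+j} ≈ 7.904e-3·ρ^j; need ρ^j ≤ 5.0e-13/7.904e-3 = 6.32591e-11.
j ≥ ln(6.32591e-11)/ln(0.4652) = -23.4838/-0.76529 = 30.686.
So 31 more iterations are needed.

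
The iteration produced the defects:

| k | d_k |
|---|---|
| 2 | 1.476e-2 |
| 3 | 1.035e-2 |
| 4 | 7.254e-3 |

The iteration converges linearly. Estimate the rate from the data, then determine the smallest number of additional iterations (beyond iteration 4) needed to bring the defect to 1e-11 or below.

Rate ρ ≈ d_4/d_3 = 7.254e-3/1.035e-2 = 0.7009.
After j more steps, d_{4+j} ≈ 7.254e-3·ρ^j; need ρ^j ≤ 1e-11/7.254e-3 = 1.37855e-09.
j ≥ ln(1.37855e-09)/ln(0.7009) = -20.4022/-0.35539 = 57.408.
So 58 more iterations are needed.

58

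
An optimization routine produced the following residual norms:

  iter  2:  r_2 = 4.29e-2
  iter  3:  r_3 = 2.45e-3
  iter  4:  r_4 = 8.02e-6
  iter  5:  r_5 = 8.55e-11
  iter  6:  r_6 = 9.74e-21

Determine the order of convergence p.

Consecutive ratios: r_6/r_5 = 9.74e-21/8.55e-11 = 1.13918e-10, r_5/r_4 = 8.55e-11/8.02e-6 = 1.06608e-05.
p ≈ ln(1.13918e-10)/ln(1.06608e-05) = -22.8955/-11.4489 ≈ 2.00.
So the convergence is quadratic (order 2).

2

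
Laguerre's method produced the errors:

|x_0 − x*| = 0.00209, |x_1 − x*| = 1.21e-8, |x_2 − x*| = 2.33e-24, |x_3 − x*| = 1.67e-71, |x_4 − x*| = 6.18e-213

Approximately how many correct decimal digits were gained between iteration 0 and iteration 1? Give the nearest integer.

Digits gained ≈ log₁₀(|x_0 − x*|/|x_1 − x*|) = log₁₀(0.00209/1.21e-8) = log₁₀(172727) ≈ 5.237.

5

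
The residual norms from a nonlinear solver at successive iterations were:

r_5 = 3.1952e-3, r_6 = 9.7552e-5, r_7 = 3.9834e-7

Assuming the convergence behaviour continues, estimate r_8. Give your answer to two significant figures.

First estimate the order: p ≈ ln(r_7/r_6) / ln(r_6/r_5) = ln(3.9834e-7/9.7552e-5)/ln(9.7552e-5/3.1952e-3) = ln(0.00408336)/ln(0.0305308) ≈ 1.5766.
Then r_8 ≈ r_7·(r_7/r_6)^p = 3.9834e-7·(0.00408336)^1.5766 = 3.9834e-7·0.000171211 ≈ 6.82e-11.

6.8e-11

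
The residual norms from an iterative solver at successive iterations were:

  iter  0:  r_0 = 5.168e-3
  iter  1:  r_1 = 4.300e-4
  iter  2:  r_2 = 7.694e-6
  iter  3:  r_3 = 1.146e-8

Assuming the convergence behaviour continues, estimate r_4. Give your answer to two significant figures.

3.1e-13

First estimate the order: p ≈ ln(r_3/r_2) / ln(r_2/r_1) = ln(1.146e-8/7.694e-6)/ln(7.694e-6/4.300e-4) = ln(0.00148947)/ln(0.017893) ≈ 1.6179.
Then r_4 ≈ r_3·(r_3/r_2)^p = 1.146e-8·(0.00148947)^1.6179 = 1.146e-8·2.66838e-05 ≈ 3.058e-13.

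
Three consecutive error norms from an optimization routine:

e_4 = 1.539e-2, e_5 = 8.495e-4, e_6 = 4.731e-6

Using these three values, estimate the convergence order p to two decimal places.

p ≈ ln(e_6/e_5) / ln(e_5/e_4)
  = ln(4.731e-6/8.495e-4) / ln(8.495e-4/1.539e-2)
  = ln(0.00556916) / ln(0.0551982)
  = -5.19051 / -2.89682 ≈ 1.79180

1.79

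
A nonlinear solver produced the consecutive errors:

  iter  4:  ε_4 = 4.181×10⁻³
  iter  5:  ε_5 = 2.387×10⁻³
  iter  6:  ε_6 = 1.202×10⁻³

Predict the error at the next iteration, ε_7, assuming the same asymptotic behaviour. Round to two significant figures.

5.2e-4

First estimate the order: p ≈ ln(ε_6/ε_5) / ln(ε_5/ε_4) = ln(1.202×10⁻³/2.387×10⁻³)/ln(2.387×10⁻³/4.181×10⁻³) = ln(0.503561)/ln(0.570916) ≈ 1.2240.
Then ε_7 ≈ ε_6·(ε_6/ε_5)^p = 1.202×10⁻³·(0.503561)^1.2240 = 1.202×10⁻³·0.431829 ≈ 0.0005191.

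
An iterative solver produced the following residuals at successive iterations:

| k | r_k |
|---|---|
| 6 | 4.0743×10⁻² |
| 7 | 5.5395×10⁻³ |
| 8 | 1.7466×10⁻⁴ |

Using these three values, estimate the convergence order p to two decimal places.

p ≈ ln(r_8/r_7) / ln(r_7/r_6)
  = ln(1.7466×10⁻⁴/5.5395×10⁻³) / ln(5.5395×10⁻³/4.0743×10⁻²)
  = ln(0.0315299) / ln(0.135962)
  = -3.45682 / -1.99538 ≈ 1.73241

1.73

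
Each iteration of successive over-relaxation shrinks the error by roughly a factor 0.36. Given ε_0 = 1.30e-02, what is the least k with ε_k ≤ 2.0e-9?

16

After k steps, ε_k ≈ 1.30e-02·0.36^k.
Need 0.36^k ≤ 2.0e-9/1.30e-02 = 1.53846e-07.
k ≥ ln(1.53846e-07)/ln(0.36) = -15.6873/-1.02165 = 15.355.
Smallest integer k = 16.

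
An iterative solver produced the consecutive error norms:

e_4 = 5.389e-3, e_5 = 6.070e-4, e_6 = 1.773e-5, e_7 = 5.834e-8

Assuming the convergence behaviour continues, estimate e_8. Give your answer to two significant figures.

5.6e-12

First estimate the order: p ≈ ln(e_7/e_6) / ln(e_6/e_5) = ln(5.834e-8/1.773e-5)/ln(1.773e-5/6.070e-4) = ln(0.00329047)/ln(0.0292092) ≈ 1.6180.
Then e_8 ≈ e_7·(e_7/e_6)^p = 5.834e-8·(0.00329047)^1.6180 = 5.834e-8·9.61443e-05 ≈ 5.609e-12.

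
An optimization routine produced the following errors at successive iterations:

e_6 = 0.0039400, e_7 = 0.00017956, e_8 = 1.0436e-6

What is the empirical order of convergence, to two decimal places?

p ≈ ln(e_8/e_7) / ln(e_7/e_6)
  = ln(1.0436e-6/0.00017956) / ln(0.00017956/0.0039400)
  = ln(0.00581198) / ln(0.0455736)
  = -5.14783 / -3.08843 ≈ 1.66681

1.67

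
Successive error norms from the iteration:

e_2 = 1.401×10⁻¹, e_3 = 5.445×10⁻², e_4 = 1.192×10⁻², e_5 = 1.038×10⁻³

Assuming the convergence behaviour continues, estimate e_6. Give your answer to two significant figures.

2.1e-5

First estimate the order: p ≈ ln(e_5/e_4) / ln(e_4/e_3) = ln(1.038×10⁻³/1.192×10⁻²)/ln(1.192×10⁻²/5.445×10⁻²) = ln(0.0870805)/ln(0.218916) ≈ 1.6069.
Then e_6 ≈ e_5·(e_5/e_4)^p = 1.038×10⁻³·(0.0870805)^1.6069 = 1.038×10⁻³·0.0197952 ≈ 2.055e-05.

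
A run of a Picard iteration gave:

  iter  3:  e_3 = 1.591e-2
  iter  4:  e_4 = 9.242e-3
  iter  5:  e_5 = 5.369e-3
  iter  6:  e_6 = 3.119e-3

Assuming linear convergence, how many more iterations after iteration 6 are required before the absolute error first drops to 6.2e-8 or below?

20

Rate ρ ≈ e_6/e_5 = 3.119e-3/5.369e-3 = 0.5809.
After j more steps, e_{6+j} ≈ 3.119e-3·ρ^j; need ρ^j ≤ 6.2e-8/3.119e-3 = 1.98782e-05.
j ≥ ln(1.98782e-05)/ln(0.5809) = -10.8259/-0.54318 = 19.931.
So 20 more iterations are needed.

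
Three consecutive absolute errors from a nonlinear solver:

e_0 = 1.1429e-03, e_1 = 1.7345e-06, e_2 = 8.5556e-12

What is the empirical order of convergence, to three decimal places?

p ≈ ln(e_2/e_1) / ln(e_1/e_0)
  = ln(8.5556e-12/1.7345e-06) / ln(1.7345e-06/1.1429e-03)
  = ln(4.9326e-06) / ln(0.00151763)
  = -12.219644 / -6.490605 ≈ 1.882666

1.883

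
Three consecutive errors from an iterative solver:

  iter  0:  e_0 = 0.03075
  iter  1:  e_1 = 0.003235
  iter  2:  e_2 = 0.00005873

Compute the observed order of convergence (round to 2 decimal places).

1.78

p ≈ ln(e_2/e_1) / ln(e_1/e_0)
  = ln(0.00005873/0.003235) / ln(0.003235/0.03075)
  = ln(0.0181546) / ln(0.105203)
  = -4.00883 / -2.25186 ≈ 1.78023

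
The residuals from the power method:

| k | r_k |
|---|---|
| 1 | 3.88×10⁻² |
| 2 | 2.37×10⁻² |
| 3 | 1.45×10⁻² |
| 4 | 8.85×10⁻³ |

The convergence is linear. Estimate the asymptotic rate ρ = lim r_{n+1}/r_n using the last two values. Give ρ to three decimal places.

0.610

ρ ≈ r_4/r_3 = 8.85×10⁻³/1.45×10⁻² = 0.61034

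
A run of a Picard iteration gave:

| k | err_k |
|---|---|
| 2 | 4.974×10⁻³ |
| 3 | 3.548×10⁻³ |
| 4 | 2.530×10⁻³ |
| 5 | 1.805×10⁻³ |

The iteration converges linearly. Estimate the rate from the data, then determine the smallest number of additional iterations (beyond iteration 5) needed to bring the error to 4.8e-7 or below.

25

Rate ρ ≈ err_5/err_4 = 1.805×10⁻³/2.530×10⁻³ = 0.7134.
After j more steps, err_{5+j} ≈ 1.805×10⁻³·ρ^j; need ρ^j ≤ 4.8e-7/1.805×10⁻³ = 0.000265928.
j ≥ ln(0.000265928)/ln(0.7134) = -8.2323/-0.33771 = 24.377.
So 25 more iterations are needed.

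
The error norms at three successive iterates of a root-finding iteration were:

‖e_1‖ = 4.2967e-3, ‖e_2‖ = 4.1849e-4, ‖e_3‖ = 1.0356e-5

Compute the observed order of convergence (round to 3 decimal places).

1.588

p ≈ ln(‖e_3‖/‖e_2‖) / ln(‖e_2‖/‖e_1‖)
  = ln(1.0356e-5/4.1849e-4) / ln(4.1849e-4/4.2967e-3)
  = ln(0.0247461) / ln(0.097398)
  = -3.699087 / -2.328950 ≈ 1.588307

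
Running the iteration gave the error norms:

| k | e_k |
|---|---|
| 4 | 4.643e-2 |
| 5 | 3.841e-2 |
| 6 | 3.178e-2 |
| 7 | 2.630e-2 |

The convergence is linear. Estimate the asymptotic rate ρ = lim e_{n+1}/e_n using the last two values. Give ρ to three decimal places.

ρ ≈ e_7/e_6 = 2.630e-2/3.178e-2 = 0.82756

0.828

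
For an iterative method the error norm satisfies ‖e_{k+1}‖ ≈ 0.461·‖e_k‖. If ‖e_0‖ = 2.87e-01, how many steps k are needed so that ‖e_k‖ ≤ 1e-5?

After k steps, ‖e_k‖ ≈ 2.87e-01·0.461^k.
Need 0.461^k ≤ 1e-5/2.87e-01 = 3.48432e-05.
k ≥ ln(3.48432e-05)/ln(0.461) = -10.2647/-0.77436 = 13.256.
Smallest integer k = 14.

14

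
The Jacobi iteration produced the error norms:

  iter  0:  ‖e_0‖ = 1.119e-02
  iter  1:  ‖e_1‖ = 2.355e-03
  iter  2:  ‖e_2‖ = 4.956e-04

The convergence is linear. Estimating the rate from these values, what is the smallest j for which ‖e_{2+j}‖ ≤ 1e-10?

10

Rate ρ ≈ ‖e_2‖/‖e_1‖ = 4.956e-04/2.355e-03 = 0.2104.
After j more steps, ‖e_{2+j}‖ ≈ 4.956e-04·ρ^j; need ρ^j ≤ 1e-10/4.956e-04 = 2.01776e-07.
j ≥ ln(2.01776e-07)/ln(0.2104) = -15.4161/-1.55874 = 9.890.
So 10 more iterations are needed.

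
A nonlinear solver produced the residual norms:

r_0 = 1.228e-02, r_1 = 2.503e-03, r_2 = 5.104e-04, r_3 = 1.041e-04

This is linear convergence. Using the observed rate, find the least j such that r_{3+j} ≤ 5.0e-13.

Rate ρ ≈ r_3/r_2 = 1.041e-04/5.104e-04 = 0.2040.
After j more steps, r_{3+j} ≈ 1.041e-04·ρ^j; need ρ^j ≤ 5.0e-13/1.041e-04 = 4.80307e-09.
j ≥ ln(4.80307e-09)/ln(0.2040) = -19.1540/-1.58964 = 12.049.
So 13 more iterations are needed.

13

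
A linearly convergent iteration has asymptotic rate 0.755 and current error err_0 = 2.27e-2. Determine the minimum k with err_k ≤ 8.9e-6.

After k steps, err_k ≈ 2.27e-2·0.755^k.
Need 0.755^k ≤ 8.9e-6/2.27e-2 = 0.00039207.
k ≥ ln(0.00039207)/ln(0.755) = -7.8441/-0.28104 = 27.911.
Smallest integer k = 28.

28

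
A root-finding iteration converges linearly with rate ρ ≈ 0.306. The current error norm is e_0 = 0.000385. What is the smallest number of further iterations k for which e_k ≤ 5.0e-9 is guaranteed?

10

After k steps, e_k ≈ 0.000385·0.306^k.
Need 0.306^k ≤ 5.0e-9/0.000385 = 1.2987e-05.
k ≥ ln(1.2987e-05)/ln(0.306) = -11.2516/-1.18417 = 9.502.
Smallest integer k = 10.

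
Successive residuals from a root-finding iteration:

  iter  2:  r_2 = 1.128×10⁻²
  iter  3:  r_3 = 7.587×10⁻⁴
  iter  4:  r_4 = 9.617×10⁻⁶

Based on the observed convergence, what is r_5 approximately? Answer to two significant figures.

8.2e-9

First estimate the order: p ≈ ln(r_4/r_3) / ln(r_3/r_2) = ln(9.617×10⁻⁶/7.587×10⁻⁴)/ln(7.587×10⁻⁴/1.128×10⁻²) = ln(0.0126756)/ln(0.0672606) ≈ 1.6183.
Then r_5 ≈ r_4·(r_4/r_3)^p = 9.617×10⁻⁶·(0.0126756)^1.6183 = 9.617×10⁻⁶·0.000851205 ≈ 8.186e-09.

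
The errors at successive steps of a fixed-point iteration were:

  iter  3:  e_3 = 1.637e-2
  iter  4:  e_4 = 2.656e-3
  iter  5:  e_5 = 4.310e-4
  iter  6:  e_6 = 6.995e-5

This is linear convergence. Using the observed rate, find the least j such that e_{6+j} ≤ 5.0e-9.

6

Rate ρ ≈ e_6/e_5 = 6.995e-5/4.310e-4 = 0.1623.
After j more steps, e_{6+j} ≈ 6.995e-5·ρ^j; need ρ^j ≤ 5.0e-9/6.995e-5 = 7.14796e-05.
j ≥ ln(7.14796e-05)/ln(0.1623) = -9.5461/-1.81831 = 5.250.
So 6 more iterations are needed.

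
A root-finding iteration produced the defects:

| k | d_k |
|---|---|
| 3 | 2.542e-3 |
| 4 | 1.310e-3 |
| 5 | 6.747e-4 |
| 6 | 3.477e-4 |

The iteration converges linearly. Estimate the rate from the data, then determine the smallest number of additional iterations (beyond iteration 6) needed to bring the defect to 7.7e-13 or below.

31

Rate ρ ≈ d_6/d_5 = 3.477e-4/6.747e-4 = 0.5153.
After j more steps, d_{6+j} ≈ 3.477e-4·ρ^j; need ρ^j ≤ 7.7e-13/3.477e-4 = 2.21455e-09.
j ≥ ln(2.21455e-09)/ln(0.5153) = -19.9282/-0.66301 = 30.057.
So 31 more iterations are needed.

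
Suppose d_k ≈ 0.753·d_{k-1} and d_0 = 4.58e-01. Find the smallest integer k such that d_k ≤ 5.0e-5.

After k steps, d_k ≈ 4.58e-01·0.753^k.
Need 0.753^k ≤ 5.0e-5/4.58e-01 = 0.00010917.
k ≥ ln(0.00010917)/ln(0.753) = -9.1226/-0.28369 = 32.157.
Smallest integer k = 33.

33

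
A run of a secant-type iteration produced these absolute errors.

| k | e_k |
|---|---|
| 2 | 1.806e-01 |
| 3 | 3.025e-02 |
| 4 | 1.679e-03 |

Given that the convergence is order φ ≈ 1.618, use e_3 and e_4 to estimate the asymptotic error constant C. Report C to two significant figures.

C ≈ e_4 / e_3^1.618
  = 1.679e-03 / (3.025e-02)^1.618
  = 1.679e-03 / 0.00348188 ≈ 0.48221

0.48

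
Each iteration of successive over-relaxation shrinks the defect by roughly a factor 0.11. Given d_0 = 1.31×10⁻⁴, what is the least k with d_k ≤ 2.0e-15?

After k steps, d_k ≈ 1.31×10⁻⁴·0.11^k.
Need 0.11^k ≤ 2.0e-15/1.31×10⁻⁴ = 1.52672e-11.
k ≥ ln(1.52672e-11)/ln(0.11) = -24.9053/-2.20727 = 11.283.
Smallest integer k = 12.

12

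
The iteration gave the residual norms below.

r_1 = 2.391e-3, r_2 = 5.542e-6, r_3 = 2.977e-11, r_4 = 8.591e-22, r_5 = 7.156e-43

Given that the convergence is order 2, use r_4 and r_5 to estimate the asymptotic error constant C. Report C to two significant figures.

0.97

C ≈ r_5 / r_4^2
  = 7.156e-43 / (8.591e-22)^2
  = 7.156e-43 / 7.38053e-43 ≈ 0.96958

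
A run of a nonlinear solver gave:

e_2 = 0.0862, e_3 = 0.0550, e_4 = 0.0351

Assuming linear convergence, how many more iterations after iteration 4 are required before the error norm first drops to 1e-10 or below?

44

Rate ρ ≈ e_4/e_3 = 0.0351/0.0550 = 0.6382.
After j more steps, e_{4+j} ≈ 0.0351·ρ^j; need ρ^j ≤ 1e-10/0.0351 = 2.849e-09.
j ≥ ln(2.849e-09)/ln(0.6382) = -19.6763/-0.44910 = 43.813.
So 44 more iterations are needed.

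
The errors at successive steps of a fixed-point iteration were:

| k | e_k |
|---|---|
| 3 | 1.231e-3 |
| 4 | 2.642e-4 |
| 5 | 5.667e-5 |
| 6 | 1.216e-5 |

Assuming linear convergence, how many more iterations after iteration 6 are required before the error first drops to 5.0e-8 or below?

4

Rate ρ ≈ e_6/e_5 = 1.216e-5/5.667e-5 = 0.2146.
After j more steps, e_{6+j} ≈ 1.216e-5·ρ^j; need ρ^j ≤ 5.0e-8/1.216e-5 = 0.00411184.
j ≥ ln(0.00411184)/ln(0.2146) = -5.4939/-1.53898 = 3.570.
So 4 more iterations are needed.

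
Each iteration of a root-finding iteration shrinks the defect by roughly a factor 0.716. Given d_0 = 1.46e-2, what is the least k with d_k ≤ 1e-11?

After k steps, d_k ≈ 1.46e-2·0.716^k.
Need 0.716^k ≤ 1e-11/1.46e-2 = 6.84932e-10.
k ≥ ln(6.84932e-10)/ln(0.716) = -21.1017/-0.33408 = 63.164.
Smallest integer k = 64.

64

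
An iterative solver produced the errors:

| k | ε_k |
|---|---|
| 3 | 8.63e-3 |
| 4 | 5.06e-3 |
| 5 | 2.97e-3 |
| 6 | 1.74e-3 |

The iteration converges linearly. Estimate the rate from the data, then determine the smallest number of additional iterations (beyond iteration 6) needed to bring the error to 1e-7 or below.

19

Rate ρ ≈ ε_6/ε_5 = 1.74e-3/2.97e-3 = 0.5859.
After j more steps, ε_{6+j} ≈ 1.74e-3·ρ^j; need ρ^j ≤ 1e-7/1.74e-3 = 5.74713e-05.
j ≥ ln(5.74713e-05)/ln(0.5859) = -9.7642/-0.53461 = 18.264.
So 19 more iterations are needed.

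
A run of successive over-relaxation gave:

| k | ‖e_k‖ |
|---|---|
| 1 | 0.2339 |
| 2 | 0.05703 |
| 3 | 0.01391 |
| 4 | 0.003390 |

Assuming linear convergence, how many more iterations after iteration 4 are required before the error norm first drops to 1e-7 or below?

Rate ρ ≈ ‖e_4‖/‖e_3‖ = 0.003390/0.01391 = 0.2437.
After j more steps, ‖e_{4+j}‖ ≈ 0.003390·ρ^j; need ρ^j ≤ 1e-7/0.003390 = 2.94985e-05.
j ≥ ln(2.94985e-05)/ln(0.2437) = -10.4312/-1.41182 = 7.388.
So 8 more iterations are needed.

8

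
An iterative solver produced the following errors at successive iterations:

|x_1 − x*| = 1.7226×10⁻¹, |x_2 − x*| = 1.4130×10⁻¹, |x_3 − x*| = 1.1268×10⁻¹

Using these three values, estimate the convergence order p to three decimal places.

1.142

p ≈ ln(|x_3 − x*|/|x_2 − x*|) / ln(|x_2 − x*|/|x_1 − x*|)
  = ln(1.1268×10⁻¹/1.4130×10⁻¹) / ln(1.4130×10⁻¹/1.7226×10⁻¹)
  = ln(0.797452) / ln(0.820272)
  = -0.226334 / -0.198119 ≈ 1.142414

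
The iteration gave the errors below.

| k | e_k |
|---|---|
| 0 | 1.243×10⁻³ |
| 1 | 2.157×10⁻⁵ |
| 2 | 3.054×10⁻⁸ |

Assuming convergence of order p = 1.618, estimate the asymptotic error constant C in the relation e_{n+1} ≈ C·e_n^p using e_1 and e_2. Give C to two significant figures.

C ≈ e_2 / e_1^1.618
  = 3.054×10⁻⁸ / (2.157×10⁻⁵)^1.618
  = 3.054×10⁻⁸ / 2.81948e-08 ≈ 1.0832

1.1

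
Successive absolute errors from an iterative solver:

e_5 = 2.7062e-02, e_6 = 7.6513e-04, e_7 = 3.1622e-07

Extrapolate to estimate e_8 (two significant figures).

First estimate the order: p ≈ ln(e_7/e_6) / ln(e_6/e_5) = ln(3.1622e-07/7.6513e-04)/ln(7.6513e-04/2.7062e-02) = ln(0.000413289)/ln(0.0282732) ≈ 2.1850.
Then e_8 ≈ e_7·(e_7/e_6)^p = 3.1622e-07·(0.000413289)^2.1850 = 3.1622e-07·4.04124e-08 ≈ 1.278e-14.

1.3e-14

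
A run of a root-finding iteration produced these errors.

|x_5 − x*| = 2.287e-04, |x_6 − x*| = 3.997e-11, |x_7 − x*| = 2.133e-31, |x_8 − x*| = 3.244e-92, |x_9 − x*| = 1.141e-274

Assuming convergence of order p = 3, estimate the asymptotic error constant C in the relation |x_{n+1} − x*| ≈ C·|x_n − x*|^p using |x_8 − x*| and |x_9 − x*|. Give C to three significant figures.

3.34

C ≈ |x_9 − x*| / |x_8 − x*|^3
  = 1.141e-274 / (3.244e-92)^3
  = 1.141e-274 / 3.41384e-275 ≈ 3.3423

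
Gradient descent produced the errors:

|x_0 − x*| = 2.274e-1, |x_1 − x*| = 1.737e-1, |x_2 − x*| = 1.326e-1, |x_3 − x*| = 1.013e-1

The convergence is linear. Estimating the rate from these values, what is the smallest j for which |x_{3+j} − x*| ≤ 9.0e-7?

Rate ρ ≈ |x_3 − x*|/|x_2 − x*| = 1.013e-1/1.326e-1 = 0.7640.
After j more steps, |x_{3+j} − x*| ≈ 1.013e-1·ρ^j; need ρ^j ≤ 9.0e-7/1.013e-1 = 8.8845e-06.
j ≥ ln(8.8845e-06)/ln(0.7640) = -11.6312/-0.26919 = 43.208.
So 44 more iterations are needed.

44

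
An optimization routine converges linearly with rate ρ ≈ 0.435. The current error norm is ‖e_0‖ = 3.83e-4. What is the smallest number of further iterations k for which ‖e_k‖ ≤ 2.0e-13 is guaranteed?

26

After k steps, ‖e_k‖ ≈ 3.83e-4·0.435^k.
Need 0.435^k ≤ 2.0e-13/3.83e-4 = 5.22193e-10.
k ≥ ln(5.22193e-10)/ln(0.435) = -21.3730/-0.83241 = 25.676.
Smallest integer k = 26.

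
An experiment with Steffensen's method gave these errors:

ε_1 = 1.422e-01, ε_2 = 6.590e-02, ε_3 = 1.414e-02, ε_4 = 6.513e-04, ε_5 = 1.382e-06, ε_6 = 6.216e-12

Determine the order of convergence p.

2

Consecutive ratios: ε_6/ε_5 = 6.216e-12/1.382e-06 = 4.49783e-06, ε_5/ε_4 = 1.382e-06/6.513e-04 = 0.00212191.
p ≈ ln(4.49783e-06)/ln(0.00212191) = -12.3119/-6.1554 ≈ 2.00.
So the convergence is quadratic (order 2).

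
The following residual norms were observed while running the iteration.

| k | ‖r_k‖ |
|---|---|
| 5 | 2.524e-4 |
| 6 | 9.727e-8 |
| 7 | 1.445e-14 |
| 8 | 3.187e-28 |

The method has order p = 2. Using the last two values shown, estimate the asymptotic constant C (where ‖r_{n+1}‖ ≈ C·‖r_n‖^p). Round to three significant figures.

1.53

C ≈ ‖r_8‖ / ‖r_7‖^2
  = 3.187e-28 / (1.445e-14)^2
  = 3.187e-28 / 2.08803e-28 ≈ 1.5263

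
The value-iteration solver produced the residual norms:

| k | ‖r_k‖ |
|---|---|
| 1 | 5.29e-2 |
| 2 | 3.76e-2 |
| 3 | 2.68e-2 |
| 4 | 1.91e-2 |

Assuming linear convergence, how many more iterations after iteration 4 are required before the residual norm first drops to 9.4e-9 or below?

43

Rate ρ ≈ ‖r_4‖/‖r_3‖ = 1.91e-2/2.68e-2 = 0.7127.
After j more steps, ‖r_{4+j}‖ ≈ 1.91e-2·ρ^j; need ρ^j ≤ 9.4e-9/1.91e-2 = 4.92147e-07.
j ≥ ln(4.92147e-07)/ln(0.7127) = -14.5245/-0.33869 = 42.884.
So 43 more iterations are needed.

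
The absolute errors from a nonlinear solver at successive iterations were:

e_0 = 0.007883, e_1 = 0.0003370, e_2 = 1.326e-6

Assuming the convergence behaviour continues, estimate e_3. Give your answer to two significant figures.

7.9e-11

First estimate the order: p ≈ ln(e_2/e_1) / ln(e_1/e_0) = ln(1.326e-6/0.0003370)/ln(0.0003370/0.007883) = ln(0.00393472)/ln(0.0427502) ≈ 1.7567.
Then e_3 ≈ e_2·(e_2/e_1)^p = 1.326e-6·(0.00393472)^1.7567 = 1.326e-6·5.95642e-05 ≈ 7.898e-11.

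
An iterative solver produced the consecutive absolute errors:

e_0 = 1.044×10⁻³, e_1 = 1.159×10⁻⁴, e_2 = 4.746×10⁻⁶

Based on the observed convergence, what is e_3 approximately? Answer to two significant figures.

4.6e-8

First estimate the order: p ≈ ln(e_2/e_1) / ln(e_1/e_0) = ln(4.746×10⁻⁶/1.159×10⁻⁴)/ln(1.159×10⁻⁴/1.044×10⁻³) = ln(0.0409491)/ln(0.111015) ≈ 1.4537.
Then e_3 ≈ e_2·(e_2/e_1)^p = 4.746×10⁻⁶·(0.0409491)^1.4537 = 4.746×10⁻⁶·0.0096077 ≈ 4.56e-08.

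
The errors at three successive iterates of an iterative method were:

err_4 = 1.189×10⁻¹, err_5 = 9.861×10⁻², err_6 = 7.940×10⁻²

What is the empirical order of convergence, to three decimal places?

p ≈ ln(err_6/err_5) / ln(err_5/err_4)
  = ln(7.940×10⁻²/9.861×10⁻²) / ln(9.861×10⁻²/1.189×10⁻¹)
  = ln(0.805192) / ln(0.829352)
  = -0.216675 / -0.187111 ≈ 1.158002

1.158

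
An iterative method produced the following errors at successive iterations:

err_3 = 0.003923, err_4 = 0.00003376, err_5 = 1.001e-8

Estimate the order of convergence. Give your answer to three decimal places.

p ≈ ln(err_5/err_4) / ln(err_4/err_3)
  = ln(1.001e-8/0.00003376) / ln(0.00003376/0.003923)
  = ln(0.000296505) / ln(0.00860566)
  = -8.123446 / -4.755335 ≈ 1.708280

1.708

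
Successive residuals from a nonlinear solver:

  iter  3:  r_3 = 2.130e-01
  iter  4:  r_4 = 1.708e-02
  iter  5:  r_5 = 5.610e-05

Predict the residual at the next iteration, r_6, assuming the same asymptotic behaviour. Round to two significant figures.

1.3e-10

First estimate the order: p ≈ ln(r_5/r_4) / ln(r_4/r_3) = ln(5.610e-05/1.708e-02)/ln(1.708e-02/2.130e-01) = ln(0.00328454)/ln(0.0801878) ≈ 2.2662.
Then r_6 ≈ r_5·(r_5/r_4)^p = 5.610e-05·(0.00328454)^2.2662 = 5.610e-05·2.35415e-06 ≈ 1.321e-10.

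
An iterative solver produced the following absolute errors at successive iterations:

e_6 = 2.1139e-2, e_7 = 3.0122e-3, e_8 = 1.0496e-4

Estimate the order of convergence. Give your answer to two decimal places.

p ≈ ln(e_8/e_7) / ln(e_7/e_6)
  = ln(1.0496e-4/3.0122e-3) / ln(3.0122e-3/2.1139e-2)
  = ln(0.034845) / ln(0.142495)
  = -3.35685 / -1.94845 ≈ 1.72283

1.72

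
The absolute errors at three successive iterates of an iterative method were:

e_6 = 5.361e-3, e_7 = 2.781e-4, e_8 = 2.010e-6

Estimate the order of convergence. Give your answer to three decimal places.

p ≈ ln(e_8/e_7) / ln(e_7/e_6)
  = ln(2.010e-6/2.781e-4) / ln(2.781e-4/5.361e-3)
  = ln(0.00722762) / ln(0.0518747)
  = -4.929845 / -2.958924 ≈ 1.666094

1.666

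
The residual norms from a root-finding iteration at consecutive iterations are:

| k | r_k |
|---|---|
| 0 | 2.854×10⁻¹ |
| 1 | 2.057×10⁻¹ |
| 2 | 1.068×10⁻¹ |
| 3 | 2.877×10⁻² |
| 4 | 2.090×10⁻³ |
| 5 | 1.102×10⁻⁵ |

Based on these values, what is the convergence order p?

2

Consecutive ratios: r_5/r_4 = 1.102×10⁻⁵/2.090×10⁻³ = 0.00527273, r_4/r_3 = 2.090×10⁻³/2.877×10⁻² = 0.0726451.
p ≈ ln(0.00527273)/ln(0.0726451) = -5.2452/-2.6222 ≈ 2.00.
So the convergence is quadratic (order 2).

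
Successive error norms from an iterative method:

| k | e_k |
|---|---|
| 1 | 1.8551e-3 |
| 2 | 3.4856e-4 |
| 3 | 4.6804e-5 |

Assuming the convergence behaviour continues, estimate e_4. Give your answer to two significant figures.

4.2e-6

First estimate the order: p ≈ ln(e_3/e_2) / ln(e_2/e_1) = ln(4.6804e-5/3.4856e-4)/ln(3.4856e-4/1.8551e-3) = ln(0.134278)/ln(0.187893) ≈ 1.2009.
Then e_4 ≈ e_3·(e_3/e_2)^p = 4.6804e-5·(0.134278)^1.2009 = 4.6804e-5·0.0897059 ≈ 4.199e-06.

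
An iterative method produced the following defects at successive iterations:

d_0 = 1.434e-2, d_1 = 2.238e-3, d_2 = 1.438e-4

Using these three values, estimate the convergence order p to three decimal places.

p ≈ ln(d_2/d_1) / ln(d_1/d_0)
  = ln(1.438e-4/2.238e-3) / ln(2.238e-3/1.434e-2)
  = ln(0.0642538) / ln(0.156067)
  = -2.744914 / -1.857470 ≈ 1.477770

1.478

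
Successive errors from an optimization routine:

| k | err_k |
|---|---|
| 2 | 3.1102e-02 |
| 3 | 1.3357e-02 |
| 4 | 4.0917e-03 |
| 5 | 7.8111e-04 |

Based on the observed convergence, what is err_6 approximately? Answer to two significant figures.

7.7e-5

First estimate the order: p ≈ ln(err_5/err_4) / ln(err_4/err_3) = ln(7.8111e-04/4.0917e-03)/ln(4.0917e-03/1.3357e-02) = ln(0.190901)/ln(0.306334) ≈ 1.3997.
Then err_6 ≈ err_5·(err_5/err_4)^p = 7.8111e-04·(0.190901)^1.3997 = 7.8111e-04·0.0984798 ≈ 7.692e-05.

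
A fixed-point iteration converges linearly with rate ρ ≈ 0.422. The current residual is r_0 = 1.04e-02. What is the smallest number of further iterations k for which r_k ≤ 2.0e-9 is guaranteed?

After k steps, r_k ≈ 1.04e-02·0.422^k.
Need 0.422^k ≤ 2.0e-9/1.04e-02 = 1.92308e-07.
k ≥ ln(1.92308e-07)/ln(0.422) = -15.4642/-0.86275 = 17.924.
Smallest integer k = 18.

18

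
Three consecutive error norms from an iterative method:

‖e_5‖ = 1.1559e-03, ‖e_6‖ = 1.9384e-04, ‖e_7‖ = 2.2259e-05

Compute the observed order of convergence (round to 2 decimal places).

p ≈ ln(‖e_7‖/‖e_6‖) / ln(‖e_6‖/‖e_5‖)
  = ln(2.2259e-05/1.9384e-04) / ln(1.9384e-04/1.1559e-03)
  = ln(0.114832) / ln(0.167696)
  = -2.16429 / -1.78560 ≈ 1.21208

1.21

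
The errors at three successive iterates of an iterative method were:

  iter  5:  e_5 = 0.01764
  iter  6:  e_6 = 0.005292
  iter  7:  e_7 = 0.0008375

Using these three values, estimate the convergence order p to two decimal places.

1.53

p ≈ ln(e_7/e_6) / ln(e_6/e_5)
  = ln(0.0008375/0.005292) / ln(0.005292/0.01764)
  = ln(0.158258) / ln(0.3)
  = -1.84353 / -1.20397 ≈ 1.53121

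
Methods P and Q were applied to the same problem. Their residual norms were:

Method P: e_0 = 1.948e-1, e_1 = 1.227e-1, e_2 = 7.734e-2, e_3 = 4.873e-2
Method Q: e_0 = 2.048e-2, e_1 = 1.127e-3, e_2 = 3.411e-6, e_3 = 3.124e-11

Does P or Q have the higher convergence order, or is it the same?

Q

Method P: p ≈ ln(4.873e-2/7.734e-2)/ln(7.734e-2/1.227e-1) ≈ 1.00.
Method Q: p ≈ ln(3.124e-11/3.411e-6)/ln(3.411e-6/1.127e-3) ≈ 2.00.
Method Q has the higher order (≈2.0 vs ≈1.0).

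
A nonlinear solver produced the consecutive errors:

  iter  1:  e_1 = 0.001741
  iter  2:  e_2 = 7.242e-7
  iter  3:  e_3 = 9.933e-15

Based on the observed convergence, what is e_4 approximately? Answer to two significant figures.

5.1e-33

First estimate the order: p ≈ ln(e_3/e_2) / ln(e_2/e_1) = ln(9.933e-15/7.242e-7)/ln(7.242e-7/0.001741) = ln(1.37158e-08)/ln(0.000415968) ≈ 2.3256.
Then e_4 ≈ e_3·(e_3/e_2)^p = 9.933e-15·(1.37158e-08)^2.3256 = 9.933e-15·5.1799e-19 ≈ 5.145e-33.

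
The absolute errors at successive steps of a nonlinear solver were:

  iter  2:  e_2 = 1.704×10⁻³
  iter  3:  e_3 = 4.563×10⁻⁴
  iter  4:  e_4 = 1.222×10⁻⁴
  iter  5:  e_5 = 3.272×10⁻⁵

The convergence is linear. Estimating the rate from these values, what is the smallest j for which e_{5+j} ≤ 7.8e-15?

17

Rate ρ ≈ e_5/e_4 = 3.272×10⁻⁵/1.222×10⁻⁴ = 0.2678.
After j more steps, e_{5+j} ≈ 3.272×10⁻⁵·ρ^j; need ρ^j ≤ 7.8e-15/3.272×10⁻⁵ = 2.38386e-10.
j ≥ ln(2.38386e-10)/ln(0.2678) = -22.1571/-1.31751 = 16.817.
So 17 more iterations are needed.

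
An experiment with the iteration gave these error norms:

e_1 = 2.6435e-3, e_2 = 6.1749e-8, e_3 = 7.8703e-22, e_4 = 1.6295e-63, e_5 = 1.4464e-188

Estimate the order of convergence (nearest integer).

Consecutive ratios: e_5/e_4 = 1.4464e-188/1.6295e-63 = 8.87634e-126, e_4/e_3 = 1.6295e-63/7.8703e-22 = 2.07044e-42.
p ≈ ln(8.87634e-126)/ln(2.07044e-42) = -287.9423/-95.9808 ≈ 3.00.
So the convergence is cubic (order 3).

3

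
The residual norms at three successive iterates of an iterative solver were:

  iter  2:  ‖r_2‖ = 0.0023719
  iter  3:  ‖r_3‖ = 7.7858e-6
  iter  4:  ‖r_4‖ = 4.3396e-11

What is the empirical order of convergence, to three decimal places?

p ≈ ln(‖r_4‖/‖r_3‖) / ln(‖r_3‖/‖r_2‖)
  = ln(4.3396e-11/7.7858e-6) / ln(7.7858e-6/0.0023719)
  = ln(5.57374e-06) / ln(0.00328252)
  = -12.097444 / -5.719144 ≈ 2.115254

2.115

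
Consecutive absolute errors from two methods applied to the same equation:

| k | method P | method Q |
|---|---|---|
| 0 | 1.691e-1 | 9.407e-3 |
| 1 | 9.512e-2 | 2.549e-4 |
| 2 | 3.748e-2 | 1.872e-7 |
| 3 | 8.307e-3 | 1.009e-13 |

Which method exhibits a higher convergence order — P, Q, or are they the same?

Method P: p ≈ ln(8.307e-3/3.748e-2)/ln(3.748e-2/9.512e-2) ≈ 1.62.
Method Q: p ≈ ln(1.009e-13/1.872e-7)/ln(1.872e-7/2.549e-4) ≈ 2.00.
Method Q has the higher order (≈2.0 vs ≈1.6).

Q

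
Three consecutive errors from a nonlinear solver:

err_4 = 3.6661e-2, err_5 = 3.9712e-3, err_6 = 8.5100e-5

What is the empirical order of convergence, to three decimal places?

p ≈ ln(err_6/err_5) / ln(err_5/err_4)
  = ln(8.5100e-5/3.9712e-3) / ln(3.9712e-3/3.6661e-2)
  = ln(0.0214293) / ln(0.108322)
  = -3.842996 / -2.222647 ≈ 1.729018

1.729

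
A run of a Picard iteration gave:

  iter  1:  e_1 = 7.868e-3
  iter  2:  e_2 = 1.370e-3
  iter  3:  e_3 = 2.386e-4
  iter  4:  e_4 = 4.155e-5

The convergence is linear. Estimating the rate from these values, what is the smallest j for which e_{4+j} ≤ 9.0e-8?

4

Rate ρ ≈ e_4/e_3 = 4.155e-5/2.386e-4 = 0.1741.
After j more steps, e_{4+j} ≈ 4.155e-5·ρ^j; need ρ^j ≤ 9.0e-8/4.155e-5 = 0.00216606.
j ≥ ln(0.00216606)/ln(0.1741) = -6.1348/-1.74813 = 3.509.
So 4 more iterations are needed.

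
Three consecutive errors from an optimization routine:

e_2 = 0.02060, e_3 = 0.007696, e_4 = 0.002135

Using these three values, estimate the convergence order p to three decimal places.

1.302

p ≈ ln(e_4/e_3) / ln(e_3/e_2)
  = ln(0.002135/0.007696) / ln(0.007696/0.02060)
  = ln(0.277417) / ln(0.373592)
  = -1.282233 / -0.984591 ≈ 1.302300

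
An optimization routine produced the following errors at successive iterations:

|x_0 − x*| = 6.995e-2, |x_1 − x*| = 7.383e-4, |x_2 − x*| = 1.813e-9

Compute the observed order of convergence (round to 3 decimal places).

p ≈ ln(|x_2 − x*|/|x_1 − x*|) / ln(|x_1 − x*|/|x_0 − x*|)
  = ln(1.813e-9/7.383e-4) / ln(7.383e-4/6.995e-2)
  = ln(2.45564e-06) / ln(0.0105547)
  = -12.917123 / -4.551184 ≈ 2.838190

2.838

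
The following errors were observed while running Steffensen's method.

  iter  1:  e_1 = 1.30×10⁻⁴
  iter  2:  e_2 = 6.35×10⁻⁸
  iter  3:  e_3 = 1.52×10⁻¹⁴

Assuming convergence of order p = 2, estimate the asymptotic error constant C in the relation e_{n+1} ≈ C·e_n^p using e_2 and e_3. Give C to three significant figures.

3.77

C ≈ e_3 / e_2^2
  = 1.52×10⁻¹⁴ / (6.35×10⁻⁸)^2
  = 1.52×10⁻¹⁴ / 4.03225e-15 ≈ 3.7696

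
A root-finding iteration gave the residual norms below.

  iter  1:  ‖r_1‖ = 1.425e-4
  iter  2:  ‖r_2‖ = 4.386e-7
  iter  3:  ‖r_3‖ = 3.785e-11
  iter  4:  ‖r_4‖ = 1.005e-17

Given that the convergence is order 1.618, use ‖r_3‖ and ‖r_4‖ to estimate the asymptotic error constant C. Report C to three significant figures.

0.733

C ≈ ‖r_4‖ / ‖r_3‖^1.618
  = 1.005e-17 / (3.785e-11)^1.618
  = 1.005e-17 / 1.37186e-17 ≈ 0.73258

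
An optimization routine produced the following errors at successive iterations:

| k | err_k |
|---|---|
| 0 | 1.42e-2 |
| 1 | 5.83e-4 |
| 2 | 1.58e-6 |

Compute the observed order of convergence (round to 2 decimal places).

p ≈ ln(err_2/err_1) / ln(err_1/err_0)
  = ln(1.58e-6/5.83e-4) / ln(5.83e-4/1.42e-2)
  = ln(0.00271012) / ln(0.0410563)
  = -5.91076 / -3.19281 ≈ 1.85127

1.85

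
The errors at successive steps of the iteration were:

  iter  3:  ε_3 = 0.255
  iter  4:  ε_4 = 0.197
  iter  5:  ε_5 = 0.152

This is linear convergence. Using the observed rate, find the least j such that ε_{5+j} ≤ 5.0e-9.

Rate ρ ≈ ε_5/ε_4 = 0.152/0.197 = 0.7716.
After j more steps, ε_{5+j} ≈ 0.152·ρ^j; need ρ^j ≤ 5.0e-9/0.152 = 3.28947e-08.
j ≥ ln(3.28947e-08)/ln(0.7716) = -17.2300/-0.25929 = 66.451.
So 67 more iterations are needed.

67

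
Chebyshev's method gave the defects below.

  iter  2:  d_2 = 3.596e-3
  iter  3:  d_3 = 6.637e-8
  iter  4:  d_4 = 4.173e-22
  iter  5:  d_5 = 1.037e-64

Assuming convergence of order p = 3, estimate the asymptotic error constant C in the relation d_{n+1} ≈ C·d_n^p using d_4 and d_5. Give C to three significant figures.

C ≈ d_5 / d_4^3
  = 1.037e-64 / (4.173e-22)^3
  = 1.037e-64 / 7.26683e-65 ≈ 1.427

1.43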